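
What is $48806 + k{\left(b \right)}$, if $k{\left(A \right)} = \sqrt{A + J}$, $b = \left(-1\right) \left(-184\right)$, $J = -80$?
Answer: $48806 + 2 \sqrt{26} \approx 48816.0$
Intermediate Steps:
$b = 184$
$k{\left(A \right)} = \sqrt{-80 + A}$ ($k{\left(A \right)} = \sqrt{A - 80} = \sqrt{-80 + A}$)
$48806 + k{\left(b \right)} = 48806 + \sqrt{-80 + 184} = 48806 + \sqrt{104} = 48806 + 2 \sqrt{26}$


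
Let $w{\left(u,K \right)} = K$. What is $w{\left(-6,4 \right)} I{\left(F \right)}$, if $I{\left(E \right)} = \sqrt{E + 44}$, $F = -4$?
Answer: $8 \sqrt{10} \approx 25.298$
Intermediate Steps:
$I{\left(E \right)} = \sqrt{44 + E}$
$w{\left(-6,4 \right)} I{\left(F \right)} = 4 \sqrt{44 - 4} = 4 \sqrt{40} = 4 \cdot 2 \sqrt{10} = 8 \sqrt{10}$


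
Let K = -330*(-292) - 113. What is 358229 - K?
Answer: 261982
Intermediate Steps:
K = 96247 (K = 96360 - 113 = 96247)
358229 - K = 358229 - 1*96247 = 358229 - 96247 = 261982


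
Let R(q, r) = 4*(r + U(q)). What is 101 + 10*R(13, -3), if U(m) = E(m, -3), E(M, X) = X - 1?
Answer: -179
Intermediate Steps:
E(M, X) = -1 + X
U(m) = -4 (U(m) = -1 - 3 = -4)
R(q, r) = -16 + 4*r (R(q, r) = 4*(r - 4) = 4*(-4 + r) = -16 + 4*r)
101 + 10*R(13, -3) = 101 + 10*(-16 + 4*(-3)) = 101 + 10*(-16 - 12) = 101 + 10*(-28) = 101 - 280 = -179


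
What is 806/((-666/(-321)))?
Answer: 43121/111 ≈ 388.48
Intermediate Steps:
806/((-666/(-321))) = 806/((-666*(-1/321))) = 806/(222/107) = 806*(107/222) = 43121/111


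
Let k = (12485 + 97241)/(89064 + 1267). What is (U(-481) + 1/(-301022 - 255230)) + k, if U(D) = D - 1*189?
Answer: -33604320389419/50246799412 ≈ -668.79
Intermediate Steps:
U(D) = -189 + D (U(D) = D - 189 = -189 + D)
k = 109726/90331 ≈ 1.2147
(U(-481) + 1/(-301022 - 255230)) + k = ((-189 - 481) + 1/(-301022 - 255230)) + 109726/90331 = (-670 + 1/(-556252)) + 109726/90331 = (-670 - 1/556252) + 109726/90331 = -372688841/556252 + 109726/90331 = -33604320389419/50246799412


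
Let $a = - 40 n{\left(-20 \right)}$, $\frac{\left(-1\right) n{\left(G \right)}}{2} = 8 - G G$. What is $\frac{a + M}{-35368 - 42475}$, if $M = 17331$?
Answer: $\frac{14029}{77843} \approx 0.18022$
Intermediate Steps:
$n{\left(G \right)} = -16 + 2 G^{2}$ ($n{\left(G \right)} = - 2 \left(8 - G G\right) = - 2 \left(8 - G^{2}\right) = -16 + 2 G^{2}$)
$a = -31360$ ($a = - 40 \left(-16 + 2 \left(-20\right)^{2}\right) = - 40 \left(-16 + 2 \cdot 400\right) = - 40 \left(-16 + 800\right) = \left(-40\right) 784 = -31360$)
$\frac{a + M}{-35368 - 42475} = \frac{-31360 + 17331}{-35368 - 42475} = - \frac{14029}{-77843} = \left(-14029\right) \left(- \frac{1}{77843}\right) = \frac{14029}{77843}$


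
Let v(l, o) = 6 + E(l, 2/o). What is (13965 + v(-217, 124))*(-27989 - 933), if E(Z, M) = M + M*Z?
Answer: -12523023546/31 ≈ -4.0397e+8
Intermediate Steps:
v(l, o) = 6 + 2*(1 + l)/o (v(l, o) = 6 + (2/o)*(1 + l) = 6 + 2*(1 + l)/o)
(13965 + v(-217, 124))*(-27989 - 933) = (13965 + 2*(1 - 217 + 3*124)/124)*(-27989 - 933) = (13965 + 2*(1/124)*(1 - 217 + 372))*(-28922) = (13965 + 2*(1/124)*156)*(-28922) = (13965 + 78/31)*(-28922) = (432993/31)*(-28922) = -12523023546/31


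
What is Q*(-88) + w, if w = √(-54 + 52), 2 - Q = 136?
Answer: 11792 + I*√2 ≈ 11792.0 + 1.4142*I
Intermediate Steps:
Q = -134 (Q = 2 - 1*136 = 2 - 136 = -134)
w = I*√2 (w = √(-2) = I*√2 ≈ 1.4142*I)
Q*(-88) + w = -134*(-88) + I*√2 = 11792 + I*√2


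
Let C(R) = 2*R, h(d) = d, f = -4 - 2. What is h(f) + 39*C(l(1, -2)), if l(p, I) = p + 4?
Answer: 384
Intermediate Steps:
l(p, I) = 4 + p
f = -6
h(f) + 39*C(l(1, -2)) = -6 + 39*(2*(4 + 1)) = -6 + 39*(2*5) = -6 + 39*10 = -6 + 390 = 384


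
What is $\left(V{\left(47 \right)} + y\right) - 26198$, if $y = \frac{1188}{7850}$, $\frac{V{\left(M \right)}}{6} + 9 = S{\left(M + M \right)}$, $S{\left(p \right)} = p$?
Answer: $- \frac{100824806}{3925} \approx -25688.0$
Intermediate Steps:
$V{\left(M \right)} = -54 + 12 M$ ($V{\left(M \right)} = -54 + 6 \left(M + M\right) = -54 + 6 \cdot 2 M = -54 + 12 M$)
$y = \frac{594}{3925}$ ($y = 1188 \cdot \frac{1}{7850} = \frac{594}{3925} \approx 0.15134$)
$\left(V{\left(47 \right)} + y\right) - 26198 = \left(\left(-54 + 12 \cdot 47\right) + \frac{594}{3925}\right) - 26198 = \left(\left(-54 + 564\right) + \frac{594}{3925}\right) - 26198 = \left(510 + \frac{594}{3925}\right) - 26198 = \frac{2002344}{3925} - 26198 = - \frac{100824806}{3925}$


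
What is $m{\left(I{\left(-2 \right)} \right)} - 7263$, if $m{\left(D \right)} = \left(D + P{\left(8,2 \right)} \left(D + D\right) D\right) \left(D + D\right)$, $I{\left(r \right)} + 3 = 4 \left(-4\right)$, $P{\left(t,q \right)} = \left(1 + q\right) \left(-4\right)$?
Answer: $322691$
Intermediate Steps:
$P{\left(t,q \right)} = -4 - 4 q$
$I{\left(r \right)} = -19$ ($I{\left(r \right)} = -3 + 4 \left(-4\right) = -3 - 16 = -19$)
$m{\left(D \right)} = 2 D \left(D - 24 D^{2}\right)$ ($m{\left(D \right)} = \left(D + \left(-4 - 8\right) \left(D + D\right) D\right) \left(D + D\right) = \left(D + \left(-4 - 8\right) 2 D D\right) 2 D = \left(D - 12 \cdot 2 D^{2}\right) 2 D = \left(D - 24 D^{2}\right) 2 D = 2 D \left(D - 24 D^{2}\right)$)
$m{\left(I{\left(-2 \right)} \right)} - 7263 = \left(-19\right)^{2} \left(2 - -912\right) - 7263 = 361 \left(2 + 912\right) - 7263 = 361 \cdot 914 - 7263 = 329954 - 7263 = 322691$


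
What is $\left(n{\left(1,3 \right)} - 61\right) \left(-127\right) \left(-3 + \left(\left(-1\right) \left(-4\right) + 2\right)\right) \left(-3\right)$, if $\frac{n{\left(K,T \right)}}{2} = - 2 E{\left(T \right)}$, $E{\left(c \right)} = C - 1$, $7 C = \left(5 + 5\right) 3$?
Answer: $- \frac{593217}{7} \approx -84745.0$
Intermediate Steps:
$C = \frac{30}{7}$ ($C = \frac{\left(5 + 5\right) 3}{7} = \frac{10 \cdot 3}{7} = \frac{1}{7} \cdot 30 = \frac{30}{7} \approx 4.2857$)
$E{\left(c \right)} = \frac{23}{7}$ ($E{\left(c \right)} = \frac{30}{7} - 1 = \frac{23}{7}$)
$n{\left(K,T \right)} = - \frac{92}{7}$ ($n{\left(K,T \right)} = 2 \left(\left(-2\right) \frac{23}{7}\right) = 2 \left(- \frac{46}{7}\right) = - \frac{92}{7}$)
$\left(n{\left(1,3 \right)} - 61\right) \left(-127\right) \left(-3 + \left(\left(-1\right) \left(-4\right) + 2\right)\right) \left(-3\right) = \left(- \frac{92}{7} - 61\right) \left(-127\right) \left(-3 + \left(\left(-1\right) \left(-4\right) + 2\right)\right) \left(-3\right) = \left(- \frac{519}{7}\right) \left(-127\right) \left(-3 + \left(4 + 2\right)\right) \left(-3\right) = \frac{65913 \left(-3 + 6\right) \left(-3\right)}{7} = \frac{65913 \cdot 3 \left(-3\right)}{7} = \frac{65913}{7} \left(-9\right) = - \frac{593217}{7}$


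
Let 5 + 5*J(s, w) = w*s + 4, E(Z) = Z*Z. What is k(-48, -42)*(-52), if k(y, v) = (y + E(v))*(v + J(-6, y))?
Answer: -6870864/5 ≈ -1.3742e+6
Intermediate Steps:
E(Z) = Z²
J(s, w) = -⅕ + s*w/5 (J(s, w) = -1 + (w*s + 4)/5 = -1 + (s*w + 4)/5 = -1 + (4 + s*w)/5 = -1 + (⅘ + s*w/5) = -⅕ + s*w/5)
k(y, v) = (y + v²)*(-⅕ + v - 6*y/5) (k(y, v) = (y + v²)*(v + (-⅕ + (⅕)*(-6)*y)) = (y + v²)*(v + (-⅕ - 6*y/5)) = (y + v²)*(-⅕ + v - 6*y/5))
k(-48, -42)*(-52) = ((-42)³ - 42*(-48) - ⅕*(-48)*(1 + 6*(-48)) - ⅕*(-42)²*(1 + 6*(-48)))*(-52) = (-74088 + 2016 - ⅕*(-48)*(1 - 288) - ⅕*1764*(1 - 288))*(-52) = (-74088 + 2016 - ⅕*(-48)*(-287) - ⅕*1764*(-287))*(-52) = (-74088 + 2016 - 13776/5 + 506268/5)*(-52) = (132132/5)*(-52) = -6870864/5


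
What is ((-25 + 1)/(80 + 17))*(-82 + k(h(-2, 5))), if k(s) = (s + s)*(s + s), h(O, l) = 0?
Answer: 1968/97 ≈ 20.289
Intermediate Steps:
k(s) = 4*s**2 (k(s) = (2*s)*(2*s) = 4*s**2)
((-25 + 1)/(80 + 17))*(-82 + k(h(-2, 5))) = ((-25 + 1)/(80 + 17))*(-82 + 4*0**2) = (-24/97)*(-82 + 4*0) = (-24*1/97)*(-82 + 0) = -24/97*(-82) = 1968/97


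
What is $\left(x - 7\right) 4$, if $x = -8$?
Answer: $-60$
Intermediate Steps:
$\left(x - 7\right) 4 = \left(-8 - 7\right) 4 = \left(-15\right) 4 = -60$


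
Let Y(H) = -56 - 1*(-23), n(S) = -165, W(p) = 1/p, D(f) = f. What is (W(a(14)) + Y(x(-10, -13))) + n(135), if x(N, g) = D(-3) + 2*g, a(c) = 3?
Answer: -593/3 ≈ -197.67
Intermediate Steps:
x(N, g) = -3 + 2*g
Y(H) = -33 (Y(H) = -56 + 23 = -33)
(W(a(14)) + Y(x(-10, -13))) + n(135) = (1/3 - 33) - 165 = (⅓ - 33) - 165 = -98/3 - 165 = -593/3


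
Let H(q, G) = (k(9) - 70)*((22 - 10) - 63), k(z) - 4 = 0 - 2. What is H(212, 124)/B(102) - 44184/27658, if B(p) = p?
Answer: 448094/13829 ≈ 32.402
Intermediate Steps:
k(z) = 2 (k(z) = 4 + (0 - 2) = 4 - 2 = 2)
H(q, G) = 3468 (H(q, G) = (2 - 70)*((22 - 10) - 63) = -68*(12 - 63) = -68*(-51) = 3468)
H(212, 124)/B(102) - 44184/27658 = 3468/102 - 44184/27658 = 3468*(1/102) - 44184*1/27658 = 34 - 22092/13829 = 448094/13829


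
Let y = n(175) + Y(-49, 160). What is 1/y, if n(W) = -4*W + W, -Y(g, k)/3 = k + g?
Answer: -1/858 ≈ -0.0011655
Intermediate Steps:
Y(g, k) = -3*g - 3*k (Y(g, k) = -3*(k + g) = -3*(g + k) = -3*g - 3*k)
n(W) = -3*W
y = -858 (y = -3*175 + (-3*(-49) - 3*160) = -525 + (147 - 480) = -525 - 333 = -858)
1/y = 1/(-858) = -1/858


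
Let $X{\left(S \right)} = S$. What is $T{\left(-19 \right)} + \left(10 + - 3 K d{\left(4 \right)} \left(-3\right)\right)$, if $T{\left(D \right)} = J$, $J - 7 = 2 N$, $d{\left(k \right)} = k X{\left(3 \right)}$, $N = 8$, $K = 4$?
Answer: $465$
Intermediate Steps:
$d{\left(k \right)} = 3 k$ ($d{\left(k \right)} = k 3 = 3 k$)
$J = 23$ ($J = 7 + 2 \cdot 8 = 7 + 16 = 23$)
$T{\left(D \right)} = 23$
$T{\left(-19 \right)} + \left(10 + - 3 K d{\left(4 \right)} \left(-3\right)\right) = 23 + \left(10 + \left(-3\right) 4 \cdot 3 \cdot 4 \left(-3\right)\right) = 23 + \left(10 + \left(-12\right) 12 \left(-3\right)\right) = 23 + \left(10 - -432\right) = 23 + \left(10 + 432\right) = 23 + 442 = 465$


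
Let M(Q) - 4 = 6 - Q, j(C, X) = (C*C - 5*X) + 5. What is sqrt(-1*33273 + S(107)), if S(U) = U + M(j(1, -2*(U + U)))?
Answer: I*sqrt(35302) ≈ 187.89*I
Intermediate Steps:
j(C, X) = 5 + C**2 - 5*X (j(C, X) = (C**2 - 5*X) + 5 = 5 + C**2 - 5*X)
M(Q) = 10 - Q (M(Q) = 4 + (6 - Q) = 10 - Q)
S(U) = 4 - 19*U (S(U) = U + (10 - (5 + 1**2 - (-10)*(U + U))) = U + (10 - (5 + 1 - (-10)*2*U)) = U + (10 - (5 + 1 - (-20)*U)) = U + (10 - (5 + 1 + 20*U)) = U + (10 - (6 + 20*U)) = U + (10 + (-6 - 20*U)) = U + (4 - 20*U) = 4 - 19*U)
sqrt(-1*33273 + S(107)) = sqrt(-1*33273 + (4 - 19*107)) = sqrt(-33273 + (4 - 2033)) = sqrt(-33273 - 2029) = sqrt(-35302) = I*sqrt(35302)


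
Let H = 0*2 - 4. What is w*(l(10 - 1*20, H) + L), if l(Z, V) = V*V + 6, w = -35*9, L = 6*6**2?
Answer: -74970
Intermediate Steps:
L = 216 (L = 6*36 = 216)
w = -315
H = -4 (H = 0 - 4 = -4)
l(Z, V) = 6 + V**2 (l(Z, V) = V**2 + 6 = 6 + V**2)
w*(l(10 - 1*20, H) + L) = -315*((6 + (-4)**2) + 216) = -315*((6 + 16) + 216) = -315*(22 + 216) = -315*238 = -74970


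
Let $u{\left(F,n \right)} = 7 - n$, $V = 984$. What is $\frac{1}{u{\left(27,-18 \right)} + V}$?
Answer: $\frac{1}{1009} \approx 0.00099108$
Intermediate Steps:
$\frac{1}{u{\left(27,-18 \right)} + V} = \frac{1}{\left(7 - -18\right) + 984} = \frac{1}{\left(7 + 18\right) + 984} = \frac{1}{25 + 984} = \frac{1}{1009}$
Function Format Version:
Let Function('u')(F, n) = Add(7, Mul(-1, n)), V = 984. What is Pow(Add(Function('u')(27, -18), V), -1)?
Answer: Rational(1, 1009) ≈ 0.00099108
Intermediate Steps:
Pow(Add(Function('u')(27, -18), V), -1) = Pow(Add(Add(7, Mul(-1, -18)), 984), -1) = Pow(Add(Add(7, 18), 984), -1) = Pow(Add(25, 984), -1) = Pow(1009, -1) = Rational(1, 1009)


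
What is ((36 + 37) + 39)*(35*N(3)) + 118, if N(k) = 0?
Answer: 118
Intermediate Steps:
((36 + 37) + 39)*(35*N(3)) + 118 = ((36 + 37) + 39)*(35*0) + 118 = (73 + 39)*0 + 118 = 112*0 + 118 = 0 + 118 = 118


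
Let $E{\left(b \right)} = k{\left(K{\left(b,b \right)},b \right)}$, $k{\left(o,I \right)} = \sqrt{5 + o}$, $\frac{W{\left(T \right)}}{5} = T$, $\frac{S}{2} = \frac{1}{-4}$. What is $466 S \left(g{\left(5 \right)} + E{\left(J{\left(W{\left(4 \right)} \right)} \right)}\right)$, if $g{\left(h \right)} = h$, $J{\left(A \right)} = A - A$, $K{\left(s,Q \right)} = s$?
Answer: $-1165 - 233 \sqrt{5} \approx -1686.0$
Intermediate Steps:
$S = - \frac{1}{2}$ ($S = \frac{2}{-4} = 2 \left(- \frac{1}{4}\right) = - \frac{1}{2} \approx -0.5$)
$W{\left(T \right)} = 5 T$
$J{\left(A \right)} = 0$
$E{\left(b \right)} = \sqrt{5 + b}$
$466 S \left(g{\left(5 \right)} + E{\left(J{\left(W{\left(4 \right)} \right)} \right)}\right) = 466 \left(- \frac{5 + \sqrt{5 + 0}}{2}\right) = 466 \left(- \frac{5 + \sqrt{5}}{2}\right) = 466 \left(- \frac{5}{2} - \frac{\sqrt{5}}{2}\right) = -1165 - 233 \sqrt{5}$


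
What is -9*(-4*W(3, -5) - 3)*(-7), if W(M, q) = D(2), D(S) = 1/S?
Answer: -315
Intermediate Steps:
W(M, q) = ½ (W(M, q) = 1/2 = ½)
-9*(-4*W(3, -5) - 3)*(-7) = -9*(-4*½ - 3)*(-7) = -9*(-2 - 3)*(-7) = -9*(-5)*(-7) = 45*(-7) = -315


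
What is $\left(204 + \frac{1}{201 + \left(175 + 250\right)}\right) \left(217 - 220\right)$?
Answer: $- \frac{383115}{626} \approx -612.0$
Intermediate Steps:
$\left(204 + \frac{1}{201 + \left(175 + 250\right)}\right) \left(217 - 220\right) = \left(204 + \frac{1}{201 + 425}\right) \left(-3\right) = \left(204 + \frac{1}{626}\right) \left(-3\right) = \frac{127705}{626} \left(-3\right) = - \frac{383115}{626}$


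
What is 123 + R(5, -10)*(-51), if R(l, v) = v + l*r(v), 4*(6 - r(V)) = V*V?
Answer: 5478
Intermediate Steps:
r(V) = 6 - V²/4 (r(V) = 6 - V*V/4 = 6 - V²/4)
R(l, v) = v + l*(6 - v²/4)
123 + R(5, -10)*(-51) = 123 + (-10 - ¼*5*(-24 + (-10)²))*(-51) = 123 + (-10 - ¼*5*(-24 + 100))*(-51) = 123 + (-10 - ¼*5*76)*(-51) = 123 + (-10 - 95)*(-51) = 123 - 105*(-51) = 123 + 5355 = 5478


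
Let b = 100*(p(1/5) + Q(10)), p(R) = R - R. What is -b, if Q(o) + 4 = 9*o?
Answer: -8600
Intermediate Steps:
Q(o) = -4 + 9*o
p(R) = 0
b = 8600 (b = 100*(0 + (-4 + 9*10)) = 100*(0 + (-4 + 90)) = 100*(0 + 86) = 100*86 = 8600)
-b = -1*8600 = -8600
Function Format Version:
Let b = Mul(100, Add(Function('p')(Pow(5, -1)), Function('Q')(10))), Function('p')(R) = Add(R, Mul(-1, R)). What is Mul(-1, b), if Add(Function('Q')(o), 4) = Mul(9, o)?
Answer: -8600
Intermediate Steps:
Function('Q')(o) = Add(-4, Mul(9, o))
Function('p')(R) = 0
b = 8600 (b = Mul(100, Add(0, Add(-4, Mul(9, 10)))) = Mul(100, Add(0, Add(-4, 90))) = Mul(100, Add(0, 86)) = Mul(100, 86) = 8600)
Mul(-1, b) = Mul(-1, 8600) = -8600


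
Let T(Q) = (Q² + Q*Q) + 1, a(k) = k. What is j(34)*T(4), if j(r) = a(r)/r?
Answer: 33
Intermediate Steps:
T(Q) = 1 + 2*Q² (T(Q) = (Q² + Q²) + 1 = 2*Q² + 1 = 1 + 2*Q²)
j(r) = 1 (j(r) = r/r = 1)
j(34)*T(4) = 1*(1 + 2*4²) = 1*(1 + 2*16) = 1*(1 + 32) = 1*33 = 33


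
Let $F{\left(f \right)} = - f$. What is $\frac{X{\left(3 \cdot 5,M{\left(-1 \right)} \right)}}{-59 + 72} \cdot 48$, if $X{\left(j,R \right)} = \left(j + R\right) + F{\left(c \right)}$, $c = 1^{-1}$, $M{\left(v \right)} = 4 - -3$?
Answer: $\frac{1008}{13} \approx 77.538$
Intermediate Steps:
$M{\left(v \right)} = 7$ ($M{\left(v \right)} = 4 + 3 = 7$)
$c = 1$
$X{\left(j,R \right)} = -1 + R + j$ ($X{\left(j,R \right)} = \left(j + R\right) - 1 = \left(R + j\right) - 1 = -1 + R + j$)
$\frac{X{\left(3 \cdot 5,M{\left(-1 \right)} \right)}}{-59 + 72} \cdot 48 = \frac{-1 + 7 + 3 \cdot 5}{-59 + 72} \cdot 48 = \frac{-1 + 7 + 15}{13} \cdot 48 = 21 \cdot \frac{1}{13} \cdot 48 = \frac{21}{13} \cdot 48 = \frac{1008}{13}$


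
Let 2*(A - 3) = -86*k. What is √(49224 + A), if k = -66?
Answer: 3*√5785 ≈ 228.18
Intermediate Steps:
A = 2841 (A = 3 + (-86*(-66))/2 = 3 + (½)*5676 = 3 + 2838 = 2841)
√(49224 + A) = √(49224 + 2841) = √52065 = 3*√5785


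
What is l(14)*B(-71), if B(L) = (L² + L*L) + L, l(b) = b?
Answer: 140154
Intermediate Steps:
B(L) = L + 2*L² (B(L) = (L² + L²) + L = 2*L² + L = L + 2*L²)
l(14)*B(-71) = 14*(-71*(1 + 2*(-71))) = 14*(-71*(1 - 142)) = 14*(-71*(-141)) = 14*10011 = 140154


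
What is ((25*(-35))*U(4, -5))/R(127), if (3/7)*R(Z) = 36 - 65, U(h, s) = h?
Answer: 1500/29 ≈ 51.724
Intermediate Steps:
R(Z) = -203/3 (R(Z) = 7*(36 - 65)/3 = (7/3)*(-29) = -203/3)
((25*(-35))*U(4, -5))/R(127) = ((25*(-35))*4)/(-203/3) = -875*4*(-3/203) = -3500*(-3/203) = 1500/29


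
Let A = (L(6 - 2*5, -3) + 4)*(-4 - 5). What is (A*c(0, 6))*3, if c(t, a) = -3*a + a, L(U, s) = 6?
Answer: 3240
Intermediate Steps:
c(t, a) = -2*a
A = -90 (A = (6 + 4)*(-4 - 5) = 10*(-9) = -90)
(A*c(0, 6))*3 = -(-180)*6*3 = -90*(-12)*3 = 1080*3 = 3240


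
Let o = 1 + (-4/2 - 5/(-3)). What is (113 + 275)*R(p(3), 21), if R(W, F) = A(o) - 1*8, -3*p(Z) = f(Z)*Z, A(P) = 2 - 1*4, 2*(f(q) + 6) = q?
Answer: -3880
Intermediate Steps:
f(q) = -6 + q/2
o = 2/3 (o = 1 + (-4*1/2 - 5*(-1/3)) = 1 + (-2 + 5/3) = 1 - 1/3 = 2/3 ≈ 0.66667)
A(P) = -2 (A(P) = 2 - 4 = -2)
p(Z) = -Z*(-6 + Z/2)/3 (p(Z) = -(-6 + Z/2)*Z/3 = -Z*(-6 + Z/2)/3)
R(W, F) = -10 (R(W, F) = -2 - 1*8 = -2 - 8 = -10)
(113 + 275)*R(p(3), 21) = (113 + 275)*(-10) = 388*(-10) = -3880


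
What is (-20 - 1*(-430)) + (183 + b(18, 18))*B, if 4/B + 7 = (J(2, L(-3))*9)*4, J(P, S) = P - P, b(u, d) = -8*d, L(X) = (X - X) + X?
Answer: 2714/7 ≈ 387.71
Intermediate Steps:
L(X) = X (L(X) = 0 + X = X)
J(P, S) = 0
B = -4/7 (B = 4/(-7 + (0*9)*4) = 4/(-7 + 0*4) = 4/(-7 + 0) = 4/(-7) = 4*(-1/7) = -4/7 ≈ -0.57143)
(-20 - 1*(-430)) + (183 + b(18, 18))*B = (-20 - 1*(-430)) + (183 - 8*18)*(-4/7) = (-20 + 430) + (183 - 144)*(-4/7) = 410 + 39*(-4/7) = 410 - 156/7 = 2714/7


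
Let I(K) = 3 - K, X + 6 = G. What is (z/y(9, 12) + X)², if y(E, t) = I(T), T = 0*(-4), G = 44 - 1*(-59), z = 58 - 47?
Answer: 91204/9 ≈ 10134.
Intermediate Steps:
z = 11
G = 103 (G = 44 + 59 = 103)
X = 97 (X = -6 + 103 = 97)
T = 0
y(E, t) = 3 (y(E, t) = 3 - 1*0 = 3 + 0 = 3)
(z/y(9, 12) + X)² = (11/3 + 97)² = (302/3)² = 91204/9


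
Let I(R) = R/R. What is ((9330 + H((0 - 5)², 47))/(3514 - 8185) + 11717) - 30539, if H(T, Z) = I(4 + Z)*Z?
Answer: -87926939/4671 ≈ -18824.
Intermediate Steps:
I(R) = 1
H(T, Z) = Z (H(T, Z) = 1*Z = Z)
((9330 + H((0 - 5)², 47))/(3514 - 8185) + 11717) - 30539 = ((9330 + 47)/(3514 - 8185) + 11717) - 30539 = (9377/(-4671) + 11717) - 30539 = (9377*(-1/4671) + 11717) - 30539 = (-9377/4671 + 11717) - 30539 = 54720730/4671 - 30539 = -87926939/4671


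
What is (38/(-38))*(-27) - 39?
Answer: -12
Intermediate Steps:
(38/(-38))*(-27) - 39 = (38*(-1/38))*(-27) - 39 = -1*(-27) - 39 = 27 - 39 = -12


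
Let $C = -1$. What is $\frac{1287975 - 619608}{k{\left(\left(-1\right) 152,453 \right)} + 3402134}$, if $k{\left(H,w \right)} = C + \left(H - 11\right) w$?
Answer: $\frac{668367}{3328294} \approx 0.20081$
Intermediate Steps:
$k{\left(H,w \right)} = -1 + w \left(-11 + H\right)$ ($k{\left(H,w \right)} = -1 + \left(H - 11\right) w = -1 + \left(-11 + H\right) w = -1 + w \left(-11 + H\right)$)
$\frac{1287975 - 619608}{k{\left(\left(-1\right) 152,453 \right)} + 3402134} = \frac{1287975 - 619608}{\left(-1 - 4983 + \left(-1\right) 152 \cdot 453\right) + 3402134} = \frac{668367}{\left(-1 - 4983 - 68856\right) + 3402134} = \frac{668367}{-73840 + 3402134} = \frac{668367}{3328294}$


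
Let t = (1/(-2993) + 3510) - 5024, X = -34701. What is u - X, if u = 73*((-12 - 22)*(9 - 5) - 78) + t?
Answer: 52572044/2993 ≈ 17565.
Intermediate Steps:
t = -4531403/2993 (t = (-1/2993 + 3510) - 5024 = 10505429/2993 - 5024 = -4531403/2993 ≈ -1514.0)
u = -51288049/2993 (u = 73*((-12 - 22)*(9 - 5) - 78) - 4531403/2993 = 73*(-34*4 - 78) - 4531403/2993 = 73*(-136 - 78) - 4531403/2993 = 73*(-214) - 4531403/2993 = -15622 - 4531403/2993 = -51288049/2993 ≈ -17136.)
u - X = -51288049/2993 - 1*(-34701) = -51288049/2993 + 34701 = 52572044/2993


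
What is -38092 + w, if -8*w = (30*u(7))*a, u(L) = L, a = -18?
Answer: -75239/2 ≈ -37620.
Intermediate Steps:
w = 945/2 (w = -30*7*(-18)/8 = -105*(-18)/4 = -⅛*(-3780) = 945/2 ≈ 472.50)
-38092 + w = -38092 + 945/2 = -75239/2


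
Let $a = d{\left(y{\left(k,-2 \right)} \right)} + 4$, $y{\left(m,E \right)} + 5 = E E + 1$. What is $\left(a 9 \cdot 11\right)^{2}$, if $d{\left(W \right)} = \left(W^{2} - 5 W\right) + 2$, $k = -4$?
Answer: $352836$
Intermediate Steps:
$y{\left(m,E \right)} = -4 + E^{2}$ ($y{\left(m,E \right)} = -5 + \left(E E + 1\right) = -5 + \left(E^{2} + 1\right) = -5 + \left(1 + E^{2}\right) = -4 + E^{2}$)
$d{\left(W \right)} = 2 + W^{2} - 5 W$
$a = 6$ ($a = \left(2 + \left(-4 + \left(-2\right)^{2}\right)^{2} - 5 \left(-4 + \left(-2\right)^{2}\right)\right) + 4 = \left(2 + \left(-4 + 4\right)^{2} - 5 \left(-4 + 4\right)\right) + 4 = \left(2 + 0^{2} - 0\right) + 4 = \left(2 + 0 + 0\right) + 4 = 2 + 4 = 6$)
$\left(a 9 \cdot 11\right)^{2} = \left(6 \cdot 9 \cdot 11\right)^{2} = \left(54 \cdot 11\right)^{2} = 594^{2} = 352836$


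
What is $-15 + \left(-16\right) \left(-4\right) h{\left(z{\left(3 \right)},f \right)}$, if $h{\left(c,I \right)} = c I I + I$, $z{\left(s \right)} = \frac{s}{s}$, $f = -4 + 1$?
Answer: $369$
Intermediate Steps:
$f = -3$
$z{\left(s \right)} = 1$
$h{\left(c,I \right)} = I + c I^{2}$ ($h{\left(c,I \right)} = I c I + I = c I^{2} + I = I + c I^{2}$)
$-15 + \left(-16\right) \left(-4\right) h{\left(z{\left(3 \right)},f \right)} = -15 + \left(-16\right) \left(-4\right) \left(- 3 \left(1 - 3\right)\right) = -15 + 64 \left(- 3 \left(1 - 3\right)\right) = -15 + 64 \left(\left(-3\right) \left(-2\right)\right) = -15 + 64 \cdot 6 = -15 + 384 = 369$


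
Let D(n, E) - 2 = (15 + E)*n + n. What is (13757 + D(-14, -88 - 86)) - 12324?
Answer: 3647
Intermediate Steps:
D(n, E) = 2 + n + n*(15 + E) (D(n, E) = 2 + ((15 + E)*n + n) = 2 + (n*(15 + E) + n) = 2 + (n + n*(15 + E)) = 2 + n + n*(15 + E))
(13757 + D(-14, -88 - 86)) - 12324 = (13757 + (2 + 16*(-14) + (-88 - 86)*(-14))) - 12324 = (13757 + (2 - 224 - 174*(-14))) - 12324 = (13757 + (2 - 224 + 2436)) - 12324 = (13757 + 2214) - 12324 = 15971 - 12324 = 3647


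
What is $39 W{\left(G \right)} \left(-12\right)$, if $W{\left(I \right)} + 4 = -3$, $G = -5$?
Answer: $3276$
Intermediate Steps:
$W{\left(I \right)} = -7$ ($W{\left(I \right)} = -4 - 3 = -7$)
$39 W{\left(G \right)} \left(-12\right) = 39 \left(-7\right) \left(-12\right) = \left(-273\right) \left(-12\right) = 3276$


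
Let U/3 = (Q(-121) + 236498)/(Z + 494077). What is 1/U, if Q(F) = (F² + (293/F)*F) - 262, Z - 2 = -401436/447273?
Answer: 8184733153/12482395490 ≈ 0.65570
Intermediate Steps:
Z = 54790/49697 (Z = 2 - 401436/447273 = 2 - 401436*1/447273 = 2 - 44604/49697 = 54790/49697 ≈ 1.1025)
Q(F) = 31 + F² (Q(F) = (F² + 293) - 262 = (293 + F²) - 262 = 31 + F²)
U = 12482395490/8184733153 (U = 3*(((31 + (-121)²) + 236498)/(54790/49697 + 494077)) = 3*(((31 + 14641) + 236498)/(24554199459/49697)) = 3*((14672 + 236498)*(49697/24554199459)) = 3*(251170*(49697/24554199459)) = 3*(12482395490/24554199459) = 12482395490/8184733153 ≈ 1.5251)
1/U = 1/(12482395490/8184733153) = 8184733153/12482395490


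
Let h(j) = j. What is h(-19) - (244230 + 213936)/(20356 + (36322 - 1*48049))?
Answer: -622117/8629 ≈ -72.096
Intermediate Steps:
h(-19) - (244230 + 213936)/(20356 + (36322 - 1*48049)) = -19 - (244230 + 213936)/(20356 + (36322 - 1*48049)) = -19 - 458166/(20356 + (36322 - 48049)) = -19 - 458166/(20356 - 11727) = -19 - 458166/8629 = -622117/8629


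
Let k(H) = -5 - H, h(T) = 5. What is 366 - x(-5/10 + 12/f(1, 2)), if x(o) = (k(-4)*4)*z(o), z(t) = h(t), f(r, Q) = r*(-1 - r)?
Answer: 386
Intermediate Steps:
z(t) = 5
x(o) = -20 (x(o) = ((-5 - 1*(-4))*4)*5 = ((-5 + 4)*4)*5 = -1*4*5 = -4*5 = -20)
366 - x(-5/10 + 12/f(1, 2)) = 366 - 1*(-20) = 366 + 20 = 386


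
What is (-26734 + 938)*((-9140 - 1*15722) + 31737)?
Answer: -177347500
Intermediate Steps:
(-26734 + 938)*((-9140 - 1*15722) + 31737) = -25796*((-9140 - 15722) + 31737) = -25796*(-24862 + 31737) = -25796*6875 = -177347500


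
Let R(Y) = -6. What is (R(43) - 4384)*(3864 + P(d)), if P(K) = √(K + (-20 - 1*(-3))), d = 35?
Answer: -16962960 - 13170*√2 ≈ -1.6982e+7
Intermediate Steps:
P(K) = √(-17 + K) (P(K) = √(K + (-20 + 3)) = √(K - 17) = √(-17 + K))
(R(43) - 4384)*(3864 + P(d)) = (-6 - 4384)*(3864 + √(-17 + 35)) = -4390*(3864 + √18) = -4390*(3864 + 3*√2) = -16962960 - 13170*√2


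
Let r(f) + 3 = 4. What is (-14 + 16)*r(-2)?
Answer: 2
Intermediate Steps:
r(f) = 1 (r(f) = -3 + 4 = 1)
(-14 + 16)*r(-2) = (-14 + 16)*1 = 2*1 = 2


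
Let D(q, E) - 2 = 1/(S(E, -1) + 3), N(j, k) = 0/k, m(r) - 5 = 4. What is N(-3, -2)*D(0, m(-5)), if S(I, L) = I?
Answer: 0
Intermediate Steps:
m(r) = 9 (m(r) = 5 + 4 = 9)
N(j, k) = 0
D(q, E) = 2 + 1/(3 + E) (D(q, E) = 2 + 1/(E + 3) = 2 + 1/(3 + E))
N(-3, -2)*D(0, m(-5)) = 0*((7 + 2*9)/(3 + 9)) = 0*((7 + 18)/12) = 0*((1/12)*25) = 0*(25/12) = 0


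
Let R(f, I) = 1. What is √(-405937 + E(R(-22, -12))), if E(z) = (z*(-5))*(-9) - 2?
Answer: I*√405894 ≈ 637.1*I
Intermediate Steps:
E(z) = -2 + 45*z (E(z) = -5*z*(-9) - 2 = 45*z - 2 = -2 + 45*z)
√(-405937 + E(R(-22, -12))) = √(-405937 + (-2 + 45*1)) = √(-405937 + (-2 + 45)) = √(-405937 + 43) = √(-405894) = I*√405894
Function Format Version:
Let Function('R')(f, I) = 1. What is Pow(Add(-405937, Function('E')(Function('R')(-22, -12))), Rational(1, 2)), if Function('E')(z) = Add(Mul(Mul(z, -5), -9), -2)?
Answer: Mul(I, Pow(405894, Rational(1, 2))) ≈ Mul(637.10, I)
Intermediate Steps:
Function('E')(z) = Add(-2, Mul(45, z)) (Function('E')(z) = Add(Mul(Mul(-5, z), -9), -2) = Add(Mul(45, z), -2) = Add(-2, Mul(45, z)))
Pow(Add(-405937, Function('E')(Function('R')(-22, -12))), Rational(1, 2)) = Pow(Add(-405937, Add(-2, Mul(45, 1))), Rational(1, 2)) = Pow(Add(-405937, Add(-2, 45)), Rational(1, 2)) = Pow(Add(-405937, 43), Rational(1, 2)) = Pow(-405894, Rational(1, 2)) = Mul(I, Pow(405894, Rational(1, 2)))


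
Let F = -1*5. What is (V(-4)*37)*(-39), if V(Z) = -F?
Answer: -7215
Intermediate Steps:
F = -5
V(Z) = 5 (V(Z) = -1*(-5) = 5)
(V(-4)*37)*(-39) = (5*37)*(-39) = 185*(-39) = -7215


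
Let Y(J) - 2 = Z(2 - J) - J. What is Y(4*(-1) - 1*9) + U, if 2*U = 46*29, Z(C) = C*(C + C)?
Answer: 1132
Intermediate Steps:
Z(C) = 2*C**2 (Z(C) = C*(2*C) = 2*C**2)
Y(J) = 2 - J + 2*(2 - J)**2 (Y(J) = 2 + (2*(2 - J)**2 - J) = 2 + (-J + 2*(2 - J)**2) = 2 - J + 2*(2 - J)**2)
U = 667 (U = (46*29)/2 = (1/2)*1334 = 667)
Y(4*(-1) - 1*9) + U = (2 - (4*(-1) - 1*9) + 2*(-2 + (4*(-1) - 1*9))**2) + 667 = (2 - (-4 - 9) + 2*(-2 + (-4 - 9))**2) + 667 = (2 - 1*(-13) + 2*(-2 - 13)**2) + 667 = (2 + 13 + 2*(-15)**2) + 667 = (2 + 13 + 2*225) + 667 = (2 + 13 + 450) + 667 = 465 + 667 = 1132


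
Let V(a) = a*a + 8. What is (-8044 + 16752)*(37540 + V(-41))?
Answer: 341606132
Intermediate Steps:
V(a) = 8 + a² (V(a) = a² + 8 = 8 + a²)
(-8044 + 16752)*(37540 + V(-41)) = (-8044 + 16752)*(37540 + (8 + (-41)²)) = 8708*(37540 + (8 + 1681)) = 8708*(37540 + 1689) = 8708*39229 = 341606132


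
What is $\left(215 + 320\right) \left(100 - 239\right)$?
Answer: $-74365$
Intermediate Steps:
$\left(215 + 320\right) \left(100 - 239\right) = 535 \left(-139\right) = -74365$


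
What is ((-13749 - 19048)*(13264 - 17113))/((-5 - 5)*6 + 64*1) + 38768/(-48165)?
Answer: 6080140071673/192660 ≈ 3.1559e+7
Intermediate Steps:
((-13749 - 19048)*(13264 - 17113))/((-5 - 5)*6 + 64*1) + 38768/(-48165) = (-32797*(-3849))/(-10*6 + 64) + 38768*(-1/48165) = 126235653/(-60 + 64) - 38768/48165 = 126235653/4 - 38768/48165 = 6080140071673/192660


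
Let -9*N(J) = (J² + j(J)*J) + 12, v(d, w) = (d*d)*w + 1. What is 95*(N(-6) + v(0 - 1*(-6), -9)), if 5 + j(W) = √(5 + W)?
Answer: -94525/3 + 190*I/3 ≈ -31508.0 + 63.333*I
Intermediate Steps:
j(W) = -5 + √(5 + W)
v(d, w) = 1 + w*d² (v(d, w) = d²*w + 1 = w*d² + 1 = 1 + w*d²)
N(J) = -4/3 - J²/9 - J*(-5 + √(5 + J))/9 (N(J) = -((J² + (-5 + √(5 + J))*J) + 12)/9 = -((J² + J*(-5 + √(5 + J))) + 12)/9 = -(12 + J² + J*(-5 + √(5 + J)))/9 = -4/3 - J²/9 - J*(-5 + √(5 + J))/9)
95*(N(-6) + v(0 - 1*(-6), -9)) = 95*((-4/3 - ⅑*(-6)² - ⅑*(-6)*(-5 + √(5 - 6))) + (1 - 9*(0 - 1*(-6))²)) = 95*((-4/3 - ⅑*36 - ⅑*(-6)*(-5 + √(-1))) + (1 - 9*(0 + 6)²)) = 95*((-4/3 - 4 - ⅑*(-6)*(-5 + I)) + (1 - 9*6²)) = 95*((-4/3 - 4 + (-10/3 + 2*I/3)) + (1 - 9*36)) = 95*((-26/3 + 2*I/3) + (1 - 324)) = 95*((-26/3 + 2*I/3) - 323) = 95*(-995/3 + 2*I/3) = -94525/3 + 190*I/3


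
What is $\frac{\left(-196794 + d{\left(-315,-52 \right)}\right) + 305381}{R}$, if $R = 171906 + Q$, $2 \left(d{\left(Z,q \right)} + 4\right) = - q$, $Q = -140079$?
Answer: $\frac{36203}{10609} \approx 3.4125$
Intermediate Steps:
$d{\left(Z,q \right)} = -4 - \frac{q}{2}$ ($d{\left(Z,q \right)} = -4 + \frac{\left(-1\right) q}{2} = -4 - \frac{q}{2}$)
$R = 31827$ ($R = 171906 - 140079 = 31827$)
$\frac{\left(-196794 + d{\left(-315,-52 \right)}\right) + 305381}{R} = \frac{\left(-196794 - -22\right) + 305381}{31827} = \left(\left(-196794 + \left(-4 + 26\right)\right) + 305381\right) \frac{1}{31827} = \left(\left(-196794 + 22\right) + 305381\right) \frac{1}{31827} = \left(-196772 + 305381\right) \frac{1}{31827} = 108609 \cdot \frac{1}{31827} = \frac{36203}{10609}$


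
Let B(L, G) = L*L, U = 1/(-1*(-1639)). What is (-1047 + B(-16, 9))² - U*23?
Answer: 1025491136/1639 ≈ 6.2568e+5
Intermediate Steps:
U = 1/1639 ≈ 0.00061013
B(L, G) = L²
(-1047 + B(-16, 9))² - U*23 = (-1047 + (-16)²)² - 23/1639 = (-1047 + 256)² - 1*23/1639 = (-791)² - 23/1639 = 625681 - 23/1639 = 1025491136/1639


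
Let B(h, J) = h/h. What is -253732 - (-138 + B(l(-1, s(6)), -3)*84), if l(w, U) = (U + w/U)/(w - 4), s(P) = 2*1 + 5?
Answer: -253678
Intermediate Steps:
s(P) = 7 (s(P) = 2 + 5 = 7)
l(w, U) = (U + w/U)/(-4 + w)
B(h, J) = 1
-253732 - (-138 + B(l(-1, s(6)), -3)*84) = -253732 - (-138 + 1*84) = -253732 - (-138 + 84) = -253732 - 1*(-54) = -253732 + 54 = -253678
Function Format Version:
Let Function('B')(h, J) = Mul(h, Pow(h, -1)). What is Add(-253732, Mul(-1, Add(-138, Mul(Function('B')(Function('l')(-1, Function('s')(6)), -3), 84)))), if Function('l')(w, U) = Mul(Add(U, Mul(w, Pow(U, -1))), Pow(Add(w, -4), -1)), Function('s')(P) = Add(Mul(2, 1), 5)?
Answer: -253678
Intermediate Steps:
Function('s')(P) = 7 (Function('s')(P) = Add(2, 5) = 7)
Function('l')(w, U) = Mul(Pow(Add(-4, w), -1), Add(U, Mul(w, Pow(U, -1)))) (Function('l')(w, U) = Mul(Add(U, Mul(w, Pow(U, -1))), Pow(Add(-4, w), -1)) = Mul(Pow(Add(-4, w), -1), Add(U, Mul(w, Pow(U, -1)))))
Function('B')(h, J) = 1
Add(-253732, Mul(-1, Add(-138, Mul(Function('B')(Function('l')(-1, Function('s')(6)), -3), 84)))) = Add(-253732, Mul(-1, Add(-138, Mul(1, 84)))) = Add(-253732, Mul(-1, Add(-138, 84))) = Add(-253732, Mul(-1, -54)) = Add(-253732, 54) = -253678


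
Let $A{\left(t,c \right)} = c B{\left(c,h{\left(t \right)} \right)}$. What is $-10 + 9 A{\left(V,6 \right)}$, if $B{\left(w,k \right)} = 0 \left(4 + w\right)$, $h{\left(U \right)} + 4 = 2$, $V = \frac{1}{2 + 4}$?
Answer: $-10$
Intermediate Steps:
$V = \frac{1}{6} \approx 0.16667$
$h{\left(U \right)} = -2$ ($h{\left(U \right)} = -4 + 2 = -2$)
$B{\left(w,k \right)} = 0$
$A{\left(t,c \right)} = 0$ ($A{\left(t,c \right)} = c 0 = 0$)
$-10 + 9 A{\left(V,6 \right)} = -10 + 9 \cdot 0 = -10 + 0 = -10$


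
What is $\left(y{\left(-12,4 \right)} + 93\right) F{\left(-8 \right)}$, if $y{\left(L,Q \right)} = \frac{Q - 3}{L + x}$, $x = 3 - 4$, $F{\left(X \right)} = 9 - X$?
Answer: $\frac{20536}{13} \approx 1579.7$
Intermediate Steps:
$x = -1$
$y{\left(L,Q \right)} = \frac{-3 + Q}{-1 + L}$ ($y{\left(L,Q \right)} = \frac{Q - 3}{L - 1} = \frac{-3 + Q}{-1 + L}$)
$\left(y{\left(-12,4 \right)} + 93\right) F{\left(-8 \right)} = \left(\frac{-3 + 4}{-1 - 12} + 93\right) \left(9 - -8\right) = \left(\frac{1}{-13} \cdot 1 + 93\right) \left(9 + 8\right) = \left(\left(- \frac{1}{13}\right) 1 + 93\right) 17 = \left(- \frac{1}{13} + 93\right) 17 = \frac{1208}{13} \cdot 17 = \frac{20536}{13}$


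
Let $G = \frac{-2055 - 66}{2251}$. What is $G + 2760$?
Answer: $\frac{6210639}{2251} \approx 2759.1$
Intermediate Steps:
$G = - \frac{2121}{2251}$ ($G = \left(-2055 - 66\right) \frac{1}{2251} = \left(-2121\right) \frac{1}{2251} = - \frac{2121}{2251} \approx -0.94225$)
$G + 2760 = - \frac{2121}{2251} + 2760 = \frac{6210639}{2251}$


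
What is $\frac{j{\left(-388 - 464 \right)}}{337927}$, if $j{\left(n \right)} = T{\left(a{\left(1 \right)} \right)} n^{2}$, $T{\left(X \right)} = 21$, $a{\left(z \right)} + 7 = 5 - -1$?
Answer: $\frac{15243984}{337927} \approx 45.11$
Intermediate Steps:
$a{\left(z \right)} = -1$ ($a{\left(z \right)} = -7 + \left(5 - -1\right) = -7 + \left(5 + 1\right) = -7 + 6 = -1$)
$j{\left(n \right)} = 21 n^{2}$
$\frac{j{\left(-388 - 464 \right)}}{337927} = \frac{21 \left(-388 - 464\right)^{2}}{337927} = 21 \left(-852\right)^{2} \cdot \frac{1}{337927} = 21 \cdot 725904 \cdot \frac{1}{337927} = 15243984 \cdot \frac{1}{337927} = \frac{15243984}{337927}$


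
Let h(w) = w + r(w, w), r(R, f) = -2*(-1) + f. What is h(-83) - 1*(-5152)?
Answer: 4988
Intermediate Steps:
r(R, f) = 2 + f
h(w) = 2 + 2*w (h(w) = w + (2 + w) = 2 + 2*w)
h(-83) - 1*(-5152) = (2 + 2*(-83)) - 1*(-5152) = (2 - 166) + 5152 = -164 + 5152 = 4988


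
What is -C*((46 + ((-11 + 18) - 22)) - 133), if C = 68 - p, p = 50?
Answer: 1836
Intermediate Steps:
C = 18 (C = 68 - 1*50 = 68 - 50 = 18)
-C*((46 + ((-11 + 18) - 22)) - 133) = -18*((46 + ((-11 + 18) - 22)) - 133) = -18*((46 + (7 - 22)) - 133) = -18*((46 - 15) - 133) = -18*(31 - 133) = -18*(-102) = -1*(-1836) = 1836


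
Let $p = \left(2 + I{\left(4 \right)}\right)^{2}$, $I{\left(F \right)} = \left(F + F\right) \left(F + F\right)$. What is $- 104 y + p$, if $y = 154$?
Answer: $-11660$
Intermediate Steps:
$I{\left(F \right)} = 4 F^{2}$ ($I{\left(F \right)} = 2 F 2 F = 4 F^{2}$)
$p = 4356$ ($p = \left(2 + 4 \cdot 4^{2}\right)^{2} = \left(2 + 4 \cdot 16\right)^{2} = \left(2 + 64\right)^{2} = 66^{2} = 4356$)
$- 104 y + p = \left(-104\right) 154 + 4356 = -16016 + 4356 = -11660$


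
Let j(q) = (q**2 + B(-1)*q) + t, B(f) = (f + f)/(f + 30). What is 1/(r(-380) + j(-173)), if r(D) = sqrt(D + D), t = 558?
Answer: 1349979/41172950059 - 1682*I*sqrt(190)/782286051121 ≈ 3.2788e-5 - 2.9637e-8*I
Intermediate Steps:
B(f) = 2*f/(30 + f) (B(f) = (2*f)/(30 + f) = 2*f/(30 + f))
j(q) = 558 + q**2 - 2*q/29 (j(q) = (q**2 + (2*(-1)/(30 - 1))*q) + 558 = (q**2 + (2*(-1)/29)*q) + 558 = (q**2 + (2*(-1)*(1/29))*q) + 558 = (q**2 - 2*q/29) + 558 = 558 + q**2 - 2*q/29)
r(D) = sqrt(2)*sqrt(D) (r(D) = sqrt(2*D) = sqrt(2)*sqrt(D))
1/(r(-380) + j(-173)) = 1/(sqrt(2)*sqrt(-380) + (558 + (-173)**2 - 2/29*(-173))) = 1/(sqrt(2)*(2*I*sqrt(95)) + (558 + 29929 + 346/29)) = 1/(2*I*sqrt(190) + 884469/29) = 1/(884469/29 + 2*I*sqrt(190))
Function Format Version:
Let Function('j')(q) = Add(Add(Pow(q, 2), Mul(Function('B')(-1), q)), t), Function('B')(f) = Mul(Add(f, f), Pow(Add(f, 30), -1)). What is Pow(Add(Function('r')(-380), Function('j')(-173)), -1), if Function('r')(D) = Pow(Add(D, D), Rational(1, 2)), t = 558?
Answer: Add(Rational(1349979, 41172950059), Mul(Rational(-1682, 782286051121), I, Pow(190, Rational(1, 2)))) ≈ Add(3.2788e-5, Mul(-2.9637e-8, I))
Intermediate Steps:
Function('B')(f) = Mul(2, f, Pow(Add(30, f), -1)) (Function('B')(f) = Mul(Mul(2, f), Pow(Add(30, f), -1)) = Mul(2, f, Pow(Add(30, f), -1)))
Function('j')(q) = Add(558, Pow(q, 2), Mul(Rational(-2, 29), q)) (Function('j')(q) = Add(Add(Pow(q, 2), Mul(Mul(2, -1, Pow(Add(30, -1), -1)), q)), 558) = Add(Add(Pow(q, 2), Mul(Mul(2, -1, Pow(29, -1)), q)), 558) = Add(Add(Pow(q, 2), Mul(Mul(2, -1, Rational(1, 29)), q)), 558) = Add(Add(Pow(q, 2), Mul(Rational(-2, 29), q)), 558) = Add(558, Pow(q, 2), Mul(Rational(-2, 29), q)))
Function('r')(D) = Mul(Pow(2, Rational(1, 2)), Pow(D, Rational(1, 2))) (Function('r')(D) = Pow(Mul(2, D), Rational(1, 2)) = Mul(Pow(2, Rational(1, 2)), Pow(D, Rational(1, 2))))
Pow(Add(Function('r')(-380), Function('j')(-173)), -1) = Pow(Add(Mul(Pow(2, Rational(1, 2)), Pow(-380, Rational(1, 2))), Add(558, Pow(-173, 2), Mul(Rational(-2, 29), -173))), -1) = Pow(Add(Mul(Pow(2, Rational(1, 2)), Mul(2, I, Pow(95, Rational(1, 2)))), Add(558, 29929, Rational(346, 29))), -1) = Pow(Add(Mul(2, I, Pow(190, Rational(1, 2))), Rational(884469, 29)), -1) = Pow(Add(Rational(884469, 29), Mul(2, I, Pow(190, Rational(1, 2)))), -1)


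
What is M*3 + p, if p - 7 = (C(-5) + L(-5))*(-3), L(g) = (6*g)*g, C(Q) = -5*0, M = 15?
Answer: -398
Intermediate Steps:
C(Q) = 0
L(g) = 6*g²
p = -443 (p = 7 + (0 + 6*(-5)²)*(-3) = 7 + (0 + 6*25)*(-3) = 7 + (0 + 150)*(-3) = 7 + 150*(-3) = 7 - 450 = -443)
M*3 + p = 15*3 - 443 = 45 - 443 = -398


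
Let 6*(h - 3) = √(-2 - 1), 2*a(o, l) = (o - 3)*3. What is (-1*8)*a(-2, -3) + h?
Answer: 63 + I*√3/6 ≈ 63.0 + 0.28868*I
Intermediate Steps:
a(o, l) = -9/2 + 3*o/2 (a(o, l) = ((o - 3)*3)/2 = ((-3 + o)*3)/2 = (-9 + 3*o)/2 = -9/2 + 3*o/2)
h = 3 + I*√3/6 (h = 3 + √(-2 - 1)/6 = 3 + √(-3)/6 = 3 + (I*√3)/6 = 3 + I*√3/6 ≈ 3.0 + 0.28868*I)
(-1*8)*a(-2, -3) + h = (-1*8)*(-9/2 + (3/2)*(-2)) + (3 + I*√3/6) = -8*(-9/2 - 3) + (3 + I*√3/6) = -8*(-15/2) + (3 + I*√3/6) = 60 + (3 + I*√3/6) = 63 + I*√3/6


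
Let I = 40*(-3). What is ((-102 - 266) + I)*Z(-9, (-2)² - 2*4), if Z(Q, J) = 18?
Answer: -8784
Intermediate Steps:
I = -120
((-102 - 266) + I)*Z(-9, (-2)² - 2*4) = ((-102 - 266) - 120)*18 = (-368 - 120)*18 = -488*18 = -8784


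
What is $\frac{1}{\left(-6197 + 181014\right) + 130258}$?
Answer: $\frac{1}{305075} \approx 3.2779 \cdot 10^{-6}$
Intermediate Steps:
$\frac{1}{\left(-6197 + 181014\right) + 130258} = \frac{1}{174817 + 130258} = \frac{1}{305075}$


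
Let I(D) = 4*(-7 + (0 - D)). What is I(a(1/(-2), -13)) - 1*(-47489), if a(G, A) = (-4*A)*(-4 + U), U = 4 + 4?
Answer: 46629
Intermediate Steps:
U = 8
a(G, A) = -16*A (a(G, A) = (-4*A)*(-4 + 8) = -4*A*4 = -16*A)
I(D) = -28 - 4*D (I(D) = 4*(-7 - D) = -28 - 4*D)
I(a(1/(-2), -13)) - 1*(-47489) = (-28 - (-64)*(-13)) - 1*(-47489) = (-28 - 4*208) + 47489 = (-28 - 832) + 47489 = -860 + 47489 = 46629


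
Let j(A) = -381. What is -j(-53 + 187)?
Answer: 381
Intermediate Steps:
-j(-53 + 187) = -1*(-381) = 381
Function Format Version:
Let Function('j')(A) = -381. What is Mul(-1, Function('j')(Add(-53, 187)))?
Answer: 381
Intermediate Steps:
Mul(-1, Function('j')(Add(-53, 187))) = Mul(-1, -381) = 381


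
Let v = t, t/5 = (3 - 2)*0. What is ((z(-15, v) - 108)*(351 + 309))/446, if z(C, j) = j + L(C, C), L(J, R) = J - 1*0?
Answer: -40590/223 ≈ -182.02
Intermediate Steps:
L(J, R) = J (L(J, R) = J + 0 = J)
t = 0 (t = 5*((3 - 2)*0) = 5*(1*0) = 5*0 = 0)
v = 0
z(C, j) = C + j (z(C, j) = j + C = C + j)
((z(-15, v) - 108)*(351 + 309))/446 = (((-15 + 0) - 108)*(351 + 309))/446 = ((-15 - 108)*660)*(1/446) = -123*660*(1/446) = -81180*1/446 = -40590/223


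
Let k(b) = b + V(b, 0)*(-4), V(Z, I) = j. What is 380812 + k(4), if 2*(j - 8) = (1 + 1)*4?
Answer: 380768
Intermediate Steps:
j = 12 (j = 8 + ((1 + 1)*4)/2 = 8 + (2*4)/2 = 8 + (½)*8 = 8 + 4 = 12)
V(Z, I) = 12
k(b) = -48 + b (k(b) = b + 12*(-4) = b - 48 = -48 + b)
380812 + k(4) = 380812 + (-48 + 4) = 380812 - 44 = 380768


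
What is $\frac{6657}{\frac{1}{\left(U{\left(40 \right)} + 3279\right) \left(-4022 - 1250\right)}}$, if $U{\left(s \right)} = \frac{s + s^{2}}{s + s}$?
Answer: $-115798275348$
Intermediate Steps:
$U{\left(s \right)} = \frac{s + s^{2}}{2 s}$
$\frac{6657}{\frac{1}{\left(U{\left(40 \right)} + 3279\right) \left(-4022 - 1250\right)}} = \frac{6657}{\frac{1}{\left(\left(\frac{1}{2} + \frac{1}{2} \cdot 40\right) + 3279\right) \left(-4022 - 1250\right)}} = \frac{6657}{\frac{1}{\left(\left(\frac{1}{2} + 20\right) + 3279\right) \left(-5272\right)}} = \frac{6657}{\frac{1}{\left(\frac{41}{2} + 3279\right) \left(-5272\right)}} = \frac{6657}{\frac{1}{\frac{6599}{2} \left(-5272\right)}} = \frac{6657}{\frac{1}{-17394964}} = \frac{6657}{- \frac{1}{17394964}} = 6657 \left(-17394964\right) = -115798275348$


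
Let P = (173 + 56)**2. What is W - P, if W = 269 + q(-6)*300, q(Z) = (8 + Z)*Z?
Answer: -55772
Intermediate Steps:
q(Z) = Z*(8 + Z)
P = 52441 (P = 229**2 = 52441)
W = -3331 (W = 269 - 6*(8 - 6)*300 = 269 - 6*2*300 = 269 - 12*300 = 269 - 3600 = -3331)
W - P = -3331 - 1*52441 = -3331 - 52441 = -55772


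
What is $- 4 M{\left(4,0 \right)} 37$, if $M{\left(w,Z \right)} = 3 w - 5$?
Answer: $-1036$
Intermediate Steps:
$M{\left(w,Z \right)} = -5 + 3 w$
$- 4 M{\left(4,0 \right)} 37 = - 4 \left(-5 + 3 \cdot 4\right) 37 = - 4 \left(-5 + 12\right) 37 = \left(-4\right) 7 \cdot 37 = \left(-28\right) 37 = -1036$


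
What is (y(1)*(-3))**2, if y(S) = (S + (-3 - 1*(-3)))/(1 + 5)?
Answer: 1/4 ≈ 0.25000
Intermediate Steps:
y(S) = S/6 (y(S) = (S + (-3 + 3))/6 = (S + 0)*(1/6) = S*(1/6) = S/6)
(y(1)*(-3))**2 = (((1/6)*1)*(-3))**2 = ((1/6)*(-3))**2 = (-1/2)**2 = 1/4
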